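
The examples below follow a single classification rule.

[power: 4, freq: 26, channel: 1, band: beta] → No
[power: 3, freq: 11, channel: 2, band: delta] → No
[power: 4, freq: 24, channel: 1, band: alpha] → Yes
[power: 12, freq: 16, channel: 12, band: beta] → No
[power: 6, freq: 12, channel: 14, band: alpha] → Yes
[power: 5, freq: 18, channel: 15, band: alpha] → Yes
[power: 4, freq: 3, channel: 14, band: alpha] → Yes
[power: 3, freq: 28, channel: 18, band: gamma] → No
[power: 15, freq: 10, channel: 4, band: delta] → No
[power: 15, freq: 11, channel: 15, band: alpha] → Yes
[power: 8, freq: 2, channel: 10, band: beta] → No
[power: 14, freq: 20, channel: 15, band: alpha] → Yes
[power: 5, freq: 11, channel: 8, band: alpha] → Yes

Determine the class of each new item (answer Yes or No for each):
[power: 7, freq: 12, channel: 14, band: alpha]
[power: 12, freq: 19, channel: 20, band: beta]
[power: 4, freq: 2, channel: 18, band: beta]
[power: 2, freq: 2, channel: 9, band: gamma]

Yes, No, No, No

A rule that fits every label: band is alpha — true of each 'Yes' example, false of each 'No' one.
[power: 7, freq: 12, channel: 14, band: alpha] — band is alpha, hence Yes. [power: 12, freq: 19, channel: 20, band: beta] — band is beta, hence No. [power: 4, freq: 2, channel: 18, band: beta] — band is beta, hence No. [power: 2, freq: 2, channel: 9, band: gamma] — band is gamma, hence No.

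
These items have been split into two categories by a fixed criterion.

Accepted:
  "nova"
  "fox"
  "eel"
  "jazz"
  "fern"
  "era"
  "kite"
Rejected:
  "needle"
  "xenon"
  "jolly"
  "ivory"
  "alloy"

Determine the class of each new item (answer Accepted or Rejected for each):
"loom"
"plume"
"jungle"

Accepted, Rejected, Rejected

A rule that fits every label: length ≤ 4 — true of each 'Accepted' example, false of each 'Rejected' one.
Accepted: "loom", since length 4.
Rejected: "plume", since length 5.
Rejected: "jungle", since length 6.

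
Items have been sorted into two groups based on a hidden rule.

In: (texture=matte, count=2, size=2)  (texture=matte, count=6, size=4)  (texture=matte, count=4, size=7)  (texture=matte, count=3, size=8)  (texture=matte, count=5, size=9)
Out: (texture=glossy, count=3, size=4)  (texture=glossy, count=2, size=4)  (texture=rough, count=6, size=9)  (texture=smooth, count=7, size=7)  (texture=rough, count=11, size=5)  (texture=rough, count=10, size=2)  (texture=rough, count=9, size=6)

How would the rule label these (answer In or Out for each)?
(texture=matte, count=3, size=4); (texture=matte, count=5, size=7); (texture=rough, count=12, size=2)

In, In, Out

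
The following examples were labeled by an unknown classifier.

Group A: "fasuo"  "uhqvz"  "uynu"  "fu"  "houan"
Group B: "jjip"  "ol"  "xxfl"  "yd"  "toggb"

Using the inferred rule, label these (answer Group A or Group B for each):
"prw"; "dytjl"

Group B, Group B

All 'Group A' examples share one property — contains 'u' — and every 'Group B' example lacks it.
Group B: "prw", since no 'u'.
Group B: "dytjl", since no 'u'.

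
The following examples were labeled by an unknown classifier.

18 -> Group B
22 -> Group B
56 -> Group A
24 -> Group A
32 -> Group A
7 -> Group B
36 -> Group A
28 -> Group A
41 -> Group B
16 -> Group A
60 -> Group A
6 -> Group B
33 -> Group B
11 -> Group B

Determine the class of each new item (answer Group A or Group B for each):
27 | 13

One predicate separates the groups cleanly: multiple of 4.
27: Group B (27 = 4·6 + 3). 13: Group B (13 = 4·3 + 1).

Group B, Group B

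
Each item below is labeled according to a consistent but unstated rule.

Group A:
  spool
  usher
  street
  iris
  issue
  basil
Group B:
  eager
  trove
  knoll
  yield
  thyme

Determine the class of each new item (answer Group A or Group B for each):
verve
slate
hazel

Group B, Group A, Group B

Every 'Group A' example satisfies: contains 's'. None of the 'Group B' examples do.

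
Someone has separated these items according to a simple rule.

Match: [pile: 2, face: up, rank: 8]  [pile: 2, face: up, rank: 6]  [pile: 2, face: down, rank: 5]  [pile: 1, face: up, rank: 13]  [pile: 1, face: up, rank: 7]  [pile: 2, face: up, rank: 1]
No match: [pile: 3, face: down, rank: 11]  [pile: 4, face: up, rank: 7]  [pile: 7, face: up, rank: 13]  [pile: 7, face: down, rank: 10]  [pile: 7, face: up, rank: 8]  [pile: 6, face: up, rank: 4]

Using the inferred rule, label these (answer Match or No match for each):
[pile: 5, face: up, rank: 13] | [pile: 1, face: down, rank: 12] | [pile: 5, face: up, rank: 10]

No match, Match, No match

All 'Match' examples share one property — pile ≤ 2 — and every 'No match' example lacks it.
[pile: 5, face: up, rank: 13] — pile = 5, hence No match.
[pile: 1, face: down, rank: 12] — pile = 1, hence Match.
[pile: 5, face: up, rank: 10] — pile = 5, hence No match.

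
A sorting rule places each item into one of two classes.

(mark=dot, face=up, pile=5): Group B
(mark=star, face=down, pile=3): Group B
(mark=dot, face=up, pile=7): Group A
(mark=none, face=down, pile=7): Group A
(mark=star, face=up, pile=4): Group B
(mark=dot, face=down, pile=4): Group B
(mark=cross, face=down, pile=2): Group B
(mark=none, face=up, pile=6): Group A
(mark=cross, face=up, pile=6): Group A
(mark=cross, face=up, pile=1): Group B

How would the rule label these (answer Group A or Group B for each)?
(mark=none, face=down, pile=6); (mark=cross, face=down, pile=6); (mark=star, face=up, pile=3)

The simplest hypothesis consistent with all the labels is: pile ≥ 6.
(mark=none, face=down, pile=6): Group A (pile = 6).
(mark=cross, face=down, pile=6): Group A (pile = 6).
(mark=star, face=up, pile=3): Group B (pile = 3).

Group A, Group A, Group B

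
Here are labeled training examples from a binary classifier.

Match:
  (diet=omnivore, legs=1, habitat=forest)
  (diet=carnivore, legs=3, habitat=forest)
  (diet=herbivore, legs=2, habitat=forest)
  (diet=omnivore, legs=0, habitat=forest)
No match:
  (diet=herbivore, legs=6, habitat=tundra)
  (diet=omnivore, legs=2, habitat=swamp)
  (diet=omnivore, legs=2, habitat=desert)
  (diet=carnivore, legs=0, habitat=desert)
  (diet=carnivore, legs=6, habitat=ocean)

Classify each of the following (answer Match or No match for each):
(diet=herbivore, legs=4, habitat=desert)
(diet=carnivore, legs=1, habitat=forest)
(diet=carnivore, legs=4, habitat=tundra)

No match, Match, No match

Looking at the examples, the only property every 'Match' case has and every 'No match' case lacks is: habitat is forest.
(diet=herbivore, legs=4, habitat=desert) — habitat is desert, hence No match. (diet=carnivore, legs=1, habitat=forest) — habitat is forest, hence Match. (diet=carnivore, legs=4, habitat=tundra) — habitat is tundra, hence No match.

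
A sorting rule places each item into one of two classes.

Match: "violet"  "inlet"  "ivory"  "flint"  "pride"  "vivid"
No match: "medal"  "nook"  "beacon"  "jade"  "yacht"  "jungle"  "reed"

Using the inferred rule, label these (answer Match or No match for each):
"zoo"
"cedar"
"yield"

No match, No match, Match

One predicate separates the groups cleanly: contains 'i'.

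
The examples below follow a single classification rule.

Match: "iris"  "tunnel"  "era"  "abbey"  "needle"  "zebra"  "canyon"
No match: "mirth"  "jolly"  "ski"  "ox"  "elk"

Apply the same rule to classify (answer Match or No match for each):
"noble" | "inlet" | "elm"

Match, Match, No match

The classifier is using: has ≥ 2 vowels.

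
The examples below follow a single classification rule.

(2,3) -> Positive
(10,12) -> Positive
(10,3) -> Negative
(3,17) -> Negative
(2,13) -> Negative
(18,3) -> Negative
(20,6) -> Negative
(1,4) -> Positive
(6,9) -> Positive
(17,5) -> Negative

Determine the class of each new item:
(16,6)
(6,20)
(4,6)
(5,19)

Negative, Negative, Positive, Negative

One predicate separates the groups cleanly: |first − second| ≤ 3.
(16,6) → |16−6| = 10 → Negative. (6,20) → |6−20| = 14 → Negative. (4,6) → |4−6| = 2 → Positive. (5,19) → |5−19| = 14 → Negative.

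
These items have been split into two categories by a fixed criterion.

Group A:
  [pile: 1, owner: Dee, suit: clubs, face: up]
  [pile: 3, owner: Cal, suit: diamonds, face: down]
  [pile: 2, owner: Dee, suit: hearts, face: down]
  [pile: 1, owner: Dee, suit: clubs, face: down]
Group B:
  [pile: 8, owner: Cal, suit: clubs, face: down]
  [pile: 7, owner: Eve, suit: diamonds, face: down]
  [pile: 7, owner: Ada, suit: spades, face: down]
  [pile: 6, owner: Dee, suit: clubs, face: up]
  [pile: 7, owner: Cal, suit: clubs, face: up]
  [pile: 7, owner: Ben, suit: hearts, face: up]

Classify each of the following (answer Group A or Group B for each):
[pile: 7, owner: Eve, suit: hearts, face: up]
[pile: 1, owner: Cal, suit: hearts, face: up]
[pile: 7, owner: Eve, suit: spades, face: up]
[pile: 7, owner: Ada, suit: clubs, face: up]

Group B, Group A, Group B, Group B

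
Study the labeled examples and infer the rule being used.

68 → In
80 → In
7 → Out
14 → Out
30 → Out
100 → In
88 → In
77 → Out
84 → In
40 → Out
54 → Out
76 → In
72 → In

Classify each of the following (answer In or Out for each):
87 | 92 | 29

Out, In, Out

A rule that fits every label: even AND at least 68 — true of each 'In' example, false of each 'Out' one.
87: Out (87 is odd, 87 ≥ 68).
92: In (92 is even, 92 ≥ 68).
29: Out (29 is odd, 29 < 68).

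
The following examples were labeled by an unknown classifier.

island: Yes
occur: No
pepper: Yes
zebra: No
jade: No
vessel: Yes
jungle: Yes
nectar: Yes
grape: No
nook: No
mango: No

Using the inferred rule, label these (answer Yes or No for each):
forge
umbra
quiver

A rule that fits every label: length 6 — true of each 'Yes' example, false of each 'No' one.
forge: length 5 — does not pass, so No. umbra: length 5 — does not pass, so No. quiver: length 6 — meets the rule, so Yes.

No, No, Yes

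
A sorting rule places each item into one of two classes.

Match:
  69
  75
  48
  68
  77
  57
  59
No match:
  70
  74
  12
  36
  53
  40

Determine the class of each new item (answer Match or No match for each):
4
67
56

No match, Match, No match

The distinguishing property — digit sum ≥ 12 — holds for all the 'Match' cases and none of the 'No match' cases.
4: digit sum 4 — lacks this property, so No match. 67: digit sum 6+7 = 13 — has this property, so Match. 56: digit sum 5+6 = 11 — lacks this property, so No match.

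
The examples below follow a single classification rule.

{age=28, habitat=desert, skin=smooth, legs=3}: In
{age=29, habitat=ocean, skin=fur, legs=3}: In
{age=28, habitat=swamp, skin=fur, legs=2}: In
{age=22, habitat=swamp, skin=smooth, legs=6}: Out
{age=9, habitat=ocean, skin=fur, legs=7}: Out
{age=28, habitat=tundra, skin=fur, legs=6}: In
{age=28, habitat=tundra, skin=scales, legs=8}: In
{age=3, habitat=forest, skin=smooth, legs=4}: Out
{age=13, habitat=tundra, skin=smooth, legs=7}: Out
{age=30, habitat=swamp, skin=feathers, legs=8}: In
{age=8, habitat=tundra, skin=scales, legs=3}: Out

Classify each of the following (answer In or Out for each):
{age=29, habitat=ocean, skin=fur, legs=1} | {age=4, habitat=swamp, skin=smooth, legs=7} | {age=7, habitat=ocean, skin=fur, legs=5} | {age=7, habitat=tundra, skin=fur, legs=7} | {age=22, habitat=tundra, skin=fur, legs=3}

'In' ⟺ age ≥ 28.

In, Out, Out, Out, Out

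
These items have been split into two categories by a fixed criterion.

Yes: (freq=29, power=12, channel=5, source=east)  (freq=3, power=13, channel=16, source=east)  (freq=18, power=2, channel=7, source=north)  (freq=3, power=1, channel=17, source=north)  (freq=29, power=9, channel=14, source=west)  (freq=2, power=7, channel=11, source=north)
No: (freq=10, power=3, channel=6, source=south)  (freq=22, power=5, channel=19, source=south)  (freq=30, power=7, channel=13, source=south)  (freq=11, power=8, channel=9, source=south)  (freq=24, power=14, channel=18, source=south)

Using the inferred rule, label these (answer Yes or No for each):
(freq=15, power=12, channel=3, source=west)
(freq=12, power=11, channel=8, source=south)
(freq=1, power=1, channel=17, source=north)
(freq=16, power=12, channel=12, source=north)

'Yes' ⟺ source is not south.
Yes: (freq=15, power=12, channel=3, source=west), since source is west.
No: (freq=12, power=11, channel=8, source=south), since source is south.
Yes: (freq=1, power=1, channel=17, source=north), since source is north.
Yes: (freq=16, power=12, channel=12, source=north), since source is north.

Yes, No, Yes, Yes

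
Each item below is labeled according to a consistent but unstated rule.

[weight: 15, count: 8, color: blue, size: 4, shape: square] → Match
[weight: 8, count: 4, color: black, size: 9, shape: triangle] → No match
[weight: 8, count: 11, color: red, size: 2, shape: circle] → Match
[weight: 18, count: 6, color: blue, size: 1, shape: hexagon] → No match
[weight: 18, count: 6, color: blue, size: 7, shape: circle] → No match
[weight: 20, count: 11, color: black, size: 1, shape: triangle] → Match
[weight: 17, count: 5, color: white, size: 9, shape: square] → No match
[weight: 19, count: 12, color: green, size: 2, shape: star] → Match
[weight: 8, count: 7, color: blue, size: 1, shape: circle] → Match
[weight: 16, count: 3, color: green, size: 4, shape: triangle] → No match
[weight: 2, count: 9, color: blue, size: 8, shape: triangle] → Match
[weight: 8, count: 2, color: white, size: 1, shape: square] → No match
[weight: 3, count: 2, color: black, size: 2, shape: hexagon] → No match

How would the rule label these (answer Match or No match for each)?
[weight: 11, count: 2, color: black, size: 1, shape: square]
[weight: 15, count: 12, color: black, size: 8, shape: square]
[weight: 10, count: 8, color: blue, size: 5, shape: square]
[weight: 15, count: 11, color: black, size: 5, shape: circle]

No match, Match, Match, Match

One predicate separates the groups cleanly: count ≥ 7.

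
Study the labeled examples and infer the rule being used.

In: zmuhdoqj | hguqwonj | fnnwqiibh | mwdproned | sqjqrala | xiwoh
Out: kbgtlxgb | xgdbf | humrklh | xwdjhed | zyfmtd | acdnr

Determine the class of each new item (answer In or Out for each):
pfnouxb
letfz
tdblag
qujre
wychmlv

Every 'In' example satisfies: has ≥ 2 vowels. None of the 'Out' examples do.
pfnouxb: 2 vowels — fits, so In. letfz: 1 vowel — lacks this property, so Out. tdblag: 1 vowel — lacks this property, so Out. qujre: 2 vowels — fits, so In. wychmlv: 0 vowels — lacks this property, so Out.

In, Out, Out, In, Out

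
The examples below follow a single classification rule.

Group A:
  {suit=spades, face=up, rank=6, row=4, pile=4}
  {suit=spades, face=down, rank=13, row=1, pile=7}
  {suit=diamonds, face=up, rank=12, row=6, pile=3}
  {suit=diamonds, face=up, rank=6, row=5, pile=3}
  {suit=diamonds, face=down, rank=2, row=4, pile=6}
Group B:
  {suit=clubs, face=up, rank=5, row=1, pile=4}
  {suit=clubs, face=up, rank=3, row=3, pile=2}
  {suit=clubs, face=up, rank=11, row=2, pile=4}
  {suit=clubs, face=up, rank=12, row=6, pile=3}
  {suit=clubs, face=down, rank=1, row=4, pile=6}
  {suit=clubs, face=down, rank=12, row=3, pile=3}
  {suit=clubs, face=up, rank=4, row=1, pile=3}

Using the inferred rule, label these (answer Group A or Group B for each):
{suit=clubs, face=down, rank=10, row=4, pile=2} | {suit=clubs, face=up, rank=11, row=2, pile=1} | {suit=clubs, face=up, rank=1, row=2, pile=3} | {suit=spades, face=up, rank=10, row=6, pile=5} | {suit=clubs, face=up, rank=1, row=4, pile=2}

The common property of the 'Group A' items is: suit is not clubs. No 'Group B' item has it.
Group B: {suit=clubs, face=down, rank=10, row=4, pile=2}, since suit is clubs. Group B: {suit=clubs, face=up, rank=11, row=2, pile=1}, since suit is clubs. Group B: {suit=clubs, face=up, rank=1, row=2, pile=3}, since suit is clubs. Group A: {suit=spades, face=up, rank=10, row=6, pile=5}, since suit is spades. Group B: {suit=clubs, face=up, rank=1, row=4, pile=2}, since suit is clubs.

Group B, Group B, Group B, Group A, Group B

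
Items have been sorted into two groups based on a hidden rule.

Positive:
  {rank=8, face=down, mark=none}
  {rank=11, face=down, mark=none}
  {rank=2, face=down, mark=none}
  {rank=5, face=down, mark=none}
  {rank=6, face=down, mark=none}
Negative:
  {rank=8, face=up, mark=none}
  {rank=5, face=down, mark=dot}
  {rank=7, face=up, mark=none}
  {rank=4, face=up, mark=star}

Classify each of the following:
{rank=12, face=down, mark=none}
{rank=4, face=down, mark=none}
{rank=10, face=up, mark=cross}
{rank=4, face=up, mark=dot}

The rule appears to be: mark is none AND face is down.
Positive: {rank=12, face=down, mark=none}, since mark is none, face is down. Positive: {rank=4, face=down, mark=none}, since mark is none, face is down. Negative: {rank=10, face=up, mark=cross}, since mark is cross, face is up. Negative: {rank=4, face=up, mark=dot}, since mark is dot, face is up.

Positive, Positive, Negative, Negative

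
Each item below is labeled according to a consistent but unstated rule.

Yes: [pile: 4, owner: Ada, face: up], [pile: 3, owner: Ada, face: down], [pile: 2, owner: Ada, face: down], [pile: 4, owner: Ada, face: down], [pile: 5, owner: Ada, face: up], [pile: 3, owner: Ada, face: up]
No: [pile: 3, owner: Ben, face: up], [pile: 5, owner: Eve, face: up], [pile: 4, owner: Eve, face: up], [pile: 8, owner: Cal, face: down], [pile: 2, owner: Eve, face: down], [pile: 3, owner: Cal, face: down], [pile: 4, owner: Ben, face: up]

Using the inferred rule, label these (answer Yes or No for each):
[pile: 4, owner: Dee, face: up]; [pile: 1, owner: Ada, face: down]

No, Yes

The distinguishing property — owner is Ada — holds for all the 'Yes' cases and none of the 'No' cases.
[pile: 4, owner: Dee, face: up]: owner is Dee — does not fit, so No. [pile: 1, owner: Ada, face: down]: owner is Ada — matches, so Yes.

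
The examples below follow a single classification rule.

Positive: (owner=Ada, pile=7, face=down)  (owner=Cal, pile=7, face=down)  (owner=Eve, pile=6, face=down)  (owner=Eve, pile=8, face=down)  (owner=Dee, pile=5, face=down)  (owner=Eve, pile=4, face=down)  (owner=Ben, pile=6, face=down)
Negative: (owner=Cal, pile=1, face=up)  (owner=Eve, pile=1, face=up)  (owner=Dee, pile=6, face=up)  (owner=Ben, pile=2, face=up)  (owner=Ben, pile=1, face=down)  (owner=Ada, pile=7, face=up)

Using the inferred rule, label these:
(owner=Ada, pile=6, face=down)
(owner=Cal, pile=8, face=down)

The common property of the 'Positive' items is: face is down AND pile ≥ 2. No 'Negative' item has it.

Positive, Positive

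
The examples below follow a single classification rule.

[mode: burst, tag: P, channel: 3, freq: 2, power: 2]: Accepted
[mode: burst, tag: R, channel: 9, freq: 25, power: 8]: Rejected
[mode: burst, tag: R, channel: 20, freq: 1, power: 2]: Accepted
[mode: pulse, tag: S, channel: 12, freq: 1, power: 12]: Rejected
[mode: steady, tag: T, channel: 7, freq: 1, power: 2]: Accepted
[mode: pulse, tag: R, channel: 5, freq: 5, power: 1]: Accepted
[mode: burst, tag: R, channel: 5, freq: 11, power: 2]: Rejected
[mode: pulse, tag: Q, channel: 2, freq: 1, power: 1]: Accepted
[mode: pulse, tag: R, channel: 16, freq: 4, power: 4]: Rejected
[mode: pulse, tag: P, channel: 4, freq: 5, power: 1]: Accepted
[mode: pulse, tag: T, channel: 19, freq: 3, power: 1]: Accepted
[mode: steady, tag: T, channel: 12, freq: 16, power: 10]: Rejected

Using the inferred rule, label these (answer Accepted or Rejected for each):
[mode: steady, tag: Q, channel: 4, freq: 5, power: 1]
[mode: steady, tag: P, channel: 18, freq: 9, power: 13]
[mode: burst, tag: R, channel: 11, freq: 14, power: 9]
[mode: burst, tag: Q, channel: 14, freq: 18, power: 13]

Every 'Accepted' example satisfies: freq ≤ 5 AND power ≤ 2. None of the 'Rejected' examples do.

Accepted, Rejected, Rejected, Rejected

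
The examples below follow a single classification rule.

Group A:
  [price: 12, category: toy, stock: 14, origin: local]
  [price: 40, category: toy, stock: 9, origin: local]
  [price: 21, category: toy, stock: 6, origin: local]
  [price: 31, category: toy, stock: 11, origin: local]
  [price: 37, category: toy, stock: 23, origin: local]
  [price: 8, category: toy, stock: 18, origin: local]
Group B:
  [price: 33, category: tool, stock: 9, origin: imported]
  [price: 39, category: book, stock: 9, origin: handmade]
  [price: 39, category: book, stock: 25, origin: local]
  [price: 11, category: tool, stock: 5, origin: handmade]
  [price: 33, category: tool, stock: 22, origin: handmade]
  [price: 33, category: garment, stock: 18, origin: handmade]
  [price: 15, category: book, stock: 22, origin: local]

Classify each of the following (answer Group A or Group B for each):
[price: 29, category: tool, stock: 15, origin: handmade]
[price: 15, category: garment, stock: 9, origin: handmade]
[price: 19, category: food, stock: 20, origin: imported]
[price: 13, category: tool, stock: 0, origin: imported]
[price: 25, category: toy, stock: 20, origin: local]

Group B, Group B, Group B, Group B, Group A

The common property of the 'Group A' items is: category is toy. No 'Group B' item has it.
[price: 29, category: tool, stock: 15, origin: handmade] — category is tool, hence Group B. [price: 15, category: garment, stock: 9, origin: handmade] — category is garment, hence Group B. [price: 19, category: food, stock: 20, origin: imported] — category is food, hence Group B. [price: 13, category: tool, stock: 0, origin: imported] — category is tool, hence Group B. [price: 25, category: toy, stock: 20, origin: local] — category is toy, hence Group A.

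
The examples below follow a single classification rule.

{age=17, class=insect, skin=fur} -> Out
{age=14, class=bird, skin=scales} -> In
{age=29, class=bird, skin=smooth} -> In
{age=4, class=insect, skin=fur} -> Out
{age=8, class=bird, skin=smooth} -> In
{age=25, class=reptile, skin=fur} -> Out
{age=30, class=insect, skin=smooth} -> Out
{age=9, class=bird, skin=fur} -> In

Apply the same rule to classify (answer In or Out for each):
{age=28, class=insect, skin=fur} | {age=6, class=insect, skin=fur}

Out, Out

'In' ⟺ class is bird.
{age=28, class=insect, skin=fur}: class is insect, does not pass → Out.
{age=6, class=insect, skin=fur}: class is insect, does not pass → Out.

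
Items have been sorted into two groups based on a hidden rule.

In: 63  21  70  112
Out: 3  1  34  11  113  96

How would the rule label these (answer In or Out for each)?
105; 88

In, Out

The simplest hypothesis consistent with all the labels is: multiple of 7.
105 → 105 = 7·15 → In.
88 → 88 = 7·12 + 4 → Out.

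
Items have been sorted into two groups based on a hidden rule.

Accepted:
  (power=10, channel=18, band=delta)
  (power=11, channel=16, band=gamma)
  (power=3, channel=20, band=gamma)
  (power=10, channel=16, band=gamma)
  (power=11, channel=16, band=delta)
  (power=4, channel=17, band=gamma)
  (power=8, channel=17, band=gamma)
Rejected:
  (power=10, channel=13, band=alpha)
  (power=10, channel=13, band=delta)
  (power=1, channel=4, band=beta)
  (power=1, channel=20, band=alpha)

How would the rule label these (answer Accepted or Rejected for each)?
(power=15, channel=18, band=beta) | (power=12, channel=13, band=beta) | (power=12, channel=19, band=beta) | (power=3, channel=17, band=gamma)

A rule that fits every label: power ≥ 3 AND channel ≥ 16 — true of each 'Accepted' example, false of each 'Rejected' one.
Accepted: (power=15, channel=18, band=beta), since power = 15, channel = 18.
Rejected: (power=12, channel=13, band=beta), since power = 12, channel = 13.
Accepted: (power=12, channel=19, band=beta), since power = 12, channel = 19.
Accepted: (power=3, channel=17, band=gamma), since power = 3, channel = 17.

Accepted, Rejected, Accepted, Accepted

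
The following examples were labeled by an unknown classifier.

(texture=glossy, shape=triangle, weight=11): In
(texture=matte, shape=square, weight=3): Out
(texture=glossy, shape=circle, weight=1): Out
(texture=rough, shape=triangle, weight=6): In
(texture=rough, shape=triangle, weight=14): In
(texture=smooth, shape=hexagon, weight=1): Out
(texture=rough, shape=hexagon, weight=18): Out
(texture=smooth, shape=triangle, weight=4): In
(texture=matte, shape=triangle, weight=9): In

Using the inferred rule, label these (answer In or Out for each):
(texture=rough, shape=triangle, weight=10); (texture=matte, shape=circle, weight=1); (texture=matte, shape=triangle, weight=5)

The simplest hypothesis consistent with all the labels is: shape is triangle.
(texture=rough, shape=triangle, weight=10): shape is triangle, fits → In. (texture=matte, shape=circle, weight=1): shape is circle, does not pass → Out. (texture=matte, shape=triangle, weight=5): shape is triangle, fits → In.

In, Out, In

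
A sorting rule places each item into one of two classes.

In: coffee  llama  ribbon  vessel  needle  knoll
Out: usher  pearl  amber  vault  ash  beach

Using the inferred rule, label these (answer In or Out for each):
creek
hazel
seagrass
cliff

In, Out, In, In

The rule appears to be: has a double letter.
creek: 'ee' doubled — meets the rule, so In. hazel: no doubled letter — does not pass, so Out. seagrass: 'ss' doubled — meets the rule, so In. cliff: 'ff' doubled — meets the rule, so In.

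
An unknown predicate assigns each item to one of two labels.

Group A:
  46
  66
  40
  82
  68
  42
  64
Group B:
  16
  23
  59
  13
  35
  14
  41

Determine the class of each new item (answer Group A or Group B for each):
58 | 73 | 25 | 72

Group A, Group B, Group B, Group A

The common property of the 'Group A' items is: even AND at least 23. No 'Group B' item has it.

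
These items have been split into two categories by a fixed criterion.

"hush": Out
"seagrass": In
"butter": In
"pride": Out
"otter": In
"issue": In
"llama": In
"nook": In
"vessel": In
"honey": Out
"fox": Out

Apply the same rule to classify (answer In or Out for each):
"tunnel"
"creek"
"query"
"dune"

In, In, Out, Out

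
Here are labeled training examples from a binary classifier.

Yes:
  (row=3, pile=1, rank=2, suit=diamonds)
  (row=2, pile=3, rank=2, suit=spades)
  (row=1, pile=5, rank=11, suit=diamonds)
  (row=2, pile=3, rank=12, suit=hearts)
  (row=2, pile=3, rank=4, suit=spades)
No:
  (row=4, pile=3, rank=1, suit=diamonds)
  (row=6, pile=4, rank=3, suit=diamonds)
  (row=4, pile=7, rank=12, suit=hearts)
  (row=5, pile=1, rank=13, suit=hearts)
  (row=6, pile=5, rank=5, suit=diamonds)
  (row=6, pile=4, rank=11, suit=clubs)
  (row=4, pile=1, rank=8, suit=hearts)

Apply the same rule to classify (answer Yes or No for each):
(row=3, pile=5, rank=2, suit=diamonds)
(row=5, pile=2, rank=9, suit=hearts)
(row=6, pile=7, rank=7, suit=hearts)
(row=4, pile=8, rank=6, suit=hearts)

Yes, No, No, No

Rule: row ≤ 3. This holds for each 'Yes' example and fails for each 'No' one.
(row=3, pile=5, rank=2, suit=diamonds): row = 3 — passes, so Yes.
(row=5, pile=2, rank=9, suit=hearts): row = 5 — lacks this property, so No.
(row=6, pile=7, rank=7, suit=hearts): row = 6 — lacks this property, so No.
(row=4, pile=8, rank=6, suit=hearts): row = 4 — lacks this property, so No.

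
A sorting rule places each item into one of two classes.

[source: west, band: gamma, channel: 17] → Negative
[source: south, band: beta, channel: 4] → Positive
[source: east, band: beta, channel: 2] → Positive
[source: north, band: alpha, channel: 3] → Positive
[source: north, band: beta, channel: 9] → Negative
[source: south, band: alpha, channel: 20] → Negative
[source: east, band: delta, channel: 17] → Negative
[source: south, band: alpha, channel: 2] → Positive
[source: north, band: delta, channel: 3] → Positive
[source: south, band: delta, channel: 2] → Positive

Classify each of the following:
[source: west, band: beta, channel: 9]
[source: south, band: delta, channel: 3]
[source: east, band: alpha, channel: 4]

A rule that fits every label: channel ≤ 4 — true of each 'Positive' example, false of each 'Negative' one.

Negative, Positive, Positive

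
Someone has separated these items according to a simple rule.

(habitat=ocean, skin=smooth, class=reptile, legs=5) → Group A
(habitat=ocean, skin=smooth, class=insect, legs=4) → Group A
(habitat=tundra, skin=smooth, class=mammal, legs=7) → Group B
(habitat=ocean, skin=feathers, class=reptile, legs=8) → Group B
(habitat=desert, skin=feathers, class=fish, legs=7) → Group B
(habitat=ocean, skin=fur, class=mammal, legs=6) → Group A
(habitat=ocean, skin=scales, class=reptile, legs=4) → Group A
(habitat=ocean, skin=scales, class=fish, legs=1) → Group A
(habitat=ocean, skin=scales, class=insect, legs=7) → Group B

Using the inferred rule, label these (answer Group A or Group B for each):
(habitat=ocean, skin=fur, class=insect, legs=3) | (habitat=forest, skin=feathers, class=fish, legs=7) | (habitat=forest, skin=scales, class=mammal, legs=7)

Group A, Group B, Group B

The classifier is using: legs ≤ 6.
(habitat=ocean, skin=fur, class=insect, legs=3) → legs = 3 → Group A. (habitat=forest, skin=feathers, class=fish, legs=7) → legs = 7 → Group B. (habitat=forest, skin=scales, class=mammal, legs=7) → legs = 7 → Group B.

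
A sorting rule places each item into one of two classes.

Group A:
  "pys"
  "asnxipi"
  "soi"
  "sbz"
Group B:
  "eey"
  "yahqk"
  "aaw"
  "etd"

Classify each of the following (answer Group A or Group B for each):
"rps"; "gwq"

The common property of the 'Group A' items is: contains 's'. No 'Group B' item has it.
"rps" — has 's', hence Group A. "gwq" — no 's', hence Group B.

Group A, Group B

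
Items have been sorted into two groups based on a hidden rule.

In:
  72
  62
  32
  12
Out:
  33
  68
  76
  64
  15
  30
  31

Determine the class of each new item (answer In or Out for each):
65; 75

The pattern is that an item is 'In' exactly when: ends in digit 2.

Out, Out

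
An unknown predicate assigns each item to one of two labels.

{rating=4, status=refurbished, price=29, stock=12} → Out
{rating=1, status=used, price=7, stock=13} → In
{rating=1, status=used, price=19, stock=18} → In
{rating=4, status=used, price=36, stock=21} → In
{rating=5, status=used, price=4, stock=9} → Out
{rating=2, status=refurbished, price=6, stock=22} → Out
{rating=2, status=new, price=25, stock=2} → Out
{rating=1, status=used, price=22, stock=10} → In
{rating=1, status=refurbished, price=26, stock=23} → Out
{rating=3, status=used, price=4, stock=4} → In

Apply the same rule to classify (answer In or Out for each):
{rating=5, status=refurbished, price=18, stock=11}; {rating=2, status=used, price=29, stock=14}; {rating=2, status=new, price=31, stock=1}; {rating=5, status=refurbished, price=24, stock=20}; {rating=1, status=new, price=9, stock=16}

Out, In, Out, Out, Out

The simplest hypothesis consistent with all the labels is: status is used AND rating ≤ 4.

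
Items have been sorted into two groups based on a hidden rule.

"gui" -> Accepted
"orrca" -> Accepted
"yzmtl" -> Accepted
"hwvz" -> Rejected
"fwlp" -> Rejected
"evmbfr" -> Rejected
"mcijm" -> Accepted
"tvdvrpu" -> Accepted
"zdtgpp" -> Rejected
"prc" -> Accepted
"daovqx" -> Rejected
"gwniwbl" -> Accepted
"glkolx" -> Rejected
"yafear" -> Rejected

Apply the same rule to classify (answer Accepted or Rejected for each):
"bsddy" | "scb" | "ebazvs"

The rule appears to be: odd length.
"bsddy": length 5, satisfies this → Accepted. "scb": length 3, satisfies this → Accepted. "ebazvs": length 6, fails the rule → Rejected.

Accepted, Accepted, Rejected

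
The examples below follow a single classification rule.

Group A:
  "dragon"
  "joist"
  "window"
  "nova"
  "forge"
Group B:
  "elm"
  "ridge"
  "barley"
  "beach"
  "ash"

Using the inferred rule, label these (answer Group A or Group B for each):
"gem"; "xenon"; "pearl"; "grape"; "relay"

Group B, Group A, Group B, Group B, Group B

Every 'Group A' example satisfies: contains 'o'. None of the 'Group B' examples do.
"gem" — no 'o', hence Group B. "xenon" — has 'o', hence Group A. "pearl" — no 'o', hence Group B. "grape" — no 'o', hence Group B. "relay" — no 'o', hence Group B.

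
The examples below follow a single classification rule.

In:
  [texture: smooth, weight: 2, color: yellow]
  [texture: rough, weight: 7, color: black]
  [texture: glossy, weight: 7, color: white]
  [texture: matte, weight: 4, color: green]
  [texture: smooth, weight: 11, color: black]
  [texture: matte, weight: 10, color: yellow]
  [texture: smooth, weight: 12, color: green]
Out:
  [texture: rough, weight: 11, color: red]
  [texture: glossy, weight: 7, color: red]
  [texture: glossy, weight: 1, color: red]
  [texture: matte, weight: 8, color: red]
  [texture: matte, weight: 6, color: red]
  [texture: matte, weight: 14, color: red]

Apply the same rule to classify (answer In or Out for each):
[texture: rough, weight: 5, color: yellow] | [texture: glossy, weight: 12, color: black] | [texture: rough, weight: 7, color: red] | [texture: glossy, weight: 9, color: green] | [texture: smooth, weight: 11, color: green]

In, In, Out, In, In

The distinguishing property — color is not red — holds for all the 'In' cases and none of the 'Out' cases.
[texture: rough, weight: 5, color: yellow] — color is yellow, hence In. [texture: glossy, weight: 12, color: black] — color is black, hence In. [texture: rough, weight: 7, color: red] — color is red, hence Out. [texture: glossy, weight: 9, color: green] — color is green, hence In. [texture: smooth, weight: 11, color: green] — color is green, hence In.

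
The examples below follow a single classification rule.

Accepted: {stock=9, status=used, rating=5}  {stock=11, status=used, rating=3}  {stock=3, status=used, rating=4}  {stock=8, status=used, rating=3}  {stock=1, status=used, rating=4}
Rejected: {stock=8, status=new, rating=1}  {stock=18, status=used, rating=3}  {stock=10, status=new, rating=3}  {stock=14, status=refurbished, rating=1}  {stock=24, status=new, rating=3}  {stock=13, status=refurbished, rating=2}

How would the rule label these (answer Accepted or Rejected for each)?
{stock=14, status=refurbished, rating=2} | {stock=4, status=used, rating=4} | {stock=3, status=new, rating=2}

Rejected, Accepted, Rejected

A rule that fits every label: status is used AND stock ≤ 11 — true of each 'Accepted' example, false of each 'Rejected' one.
{stock=14, status=refurbished, rating=2} → status is refurbished, stock = 14 → Rejected.
{stock=4, status=used, rating=4} → status is used, stock = 4 → Accepted.
{stock=3, status=new, rating=2} → status is new, stock = 3 → Rejected.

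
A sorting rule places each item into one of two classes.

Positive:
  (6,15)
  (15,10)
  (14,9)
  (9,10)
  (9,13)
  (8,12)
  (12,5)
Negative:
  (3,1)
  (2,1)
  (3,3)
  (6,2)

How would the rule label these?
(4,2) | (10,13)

Negative, Positive

The rule appears to be: sum ≥ 17.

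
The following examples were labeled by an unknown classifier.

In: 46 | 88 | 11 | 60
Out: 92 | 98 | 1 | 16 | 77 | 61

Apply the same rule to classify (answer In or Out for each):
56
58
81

One predicate separates the groups cleanly: ≡ 4 (mod 7).

Out, Out, In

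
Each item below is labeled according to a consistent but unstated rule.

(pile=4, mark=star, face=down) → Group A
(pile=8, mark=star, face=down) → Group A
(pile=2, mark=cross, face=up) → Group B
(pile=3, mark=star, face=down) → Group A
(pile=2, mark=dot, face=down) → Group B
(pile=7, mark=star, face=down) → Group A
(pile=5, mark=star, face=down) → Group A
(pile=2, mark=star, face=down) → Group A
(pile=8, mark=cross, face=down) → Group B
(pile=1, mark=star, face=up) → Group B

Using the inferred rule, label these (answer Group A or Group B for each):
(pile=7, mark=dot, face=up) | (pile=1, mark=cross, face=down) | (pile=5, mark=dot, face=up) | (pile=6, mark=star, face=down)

Group B, Group B, Group B, Group A

The distinguishing property — face is down AND mark is star — holds for all the 'Group A' cases and none of the 'Group B' cases.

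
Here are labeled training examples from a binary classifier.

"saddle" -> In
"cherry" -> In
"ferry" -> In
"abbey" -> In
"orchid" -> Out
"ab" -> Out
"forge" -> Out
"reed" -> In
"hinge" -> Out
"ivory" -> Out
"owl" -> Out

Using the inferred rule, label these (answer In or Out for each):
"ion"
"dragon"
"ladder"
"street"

Out, Out, In, In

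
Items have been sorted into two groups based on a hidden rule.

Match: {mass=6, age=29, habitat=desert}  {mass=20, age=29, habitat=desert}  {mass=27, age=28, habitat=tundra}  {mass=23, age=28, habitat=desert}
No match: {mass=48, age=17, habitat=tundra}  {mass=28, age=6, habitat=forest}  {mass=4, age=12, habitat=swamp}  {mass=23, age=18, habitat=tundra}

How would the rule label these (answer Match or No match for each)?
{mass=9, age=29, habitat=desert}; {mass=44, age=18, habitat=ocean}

The common property of the 'Match' items is: age ≥ 28. No 'No match' item has it.
Match: {mass=9, age=29, habitat=desert}, since age = 29. No match: {mass=44, age=18, habitat=ocean}, since age = 18.

Match, No match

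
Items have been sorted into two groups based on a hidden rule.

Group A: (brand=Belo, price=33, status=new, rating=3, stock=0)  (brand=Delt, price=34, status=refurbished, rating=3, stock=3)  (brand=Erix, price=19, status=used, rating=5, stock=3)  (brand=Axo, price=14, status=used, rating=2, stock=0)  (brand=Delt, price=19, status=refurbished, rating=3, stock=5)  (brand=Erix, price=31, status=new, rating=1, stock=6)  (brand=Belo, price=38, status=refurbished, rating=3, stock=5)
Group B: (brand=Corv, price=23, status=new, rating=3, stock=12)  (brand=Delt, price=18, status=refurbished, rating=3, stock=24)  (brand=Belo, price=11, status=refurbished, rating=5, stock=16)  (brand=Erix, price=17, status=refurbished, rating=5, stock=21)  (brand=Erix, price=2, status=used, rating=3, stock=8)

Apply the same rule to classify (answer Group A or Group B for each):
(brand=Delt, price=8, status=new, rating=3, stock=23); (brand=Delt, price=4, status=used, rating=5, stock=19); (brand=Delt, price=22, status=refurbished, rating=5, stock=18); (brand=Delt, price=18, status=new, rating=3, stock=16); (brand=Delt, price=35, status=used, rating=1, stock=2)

Group B, Group B, Group B, Group B, Group A

One predicate separates the groups cleanly: stock ≤ 6.
(brand=Delt, price=8, status=new, rating=3, stock=23): stock = 23, doesn't match → Group B. (brand=Delt, price=4, status=used, rating=5, stock=19): stock = 19, doesn't match → Group B. (brand=Delt, price=22, status=refurbished, rating=5, stock=18): stock = 18, doesn't match → Group B. (brand=Delt, price=18, status=new, rating=3, stock=16): stock = 16, doesn't match → Group B. (brand=Delt, price=35, status=used, rating=1, stock=2): stock = 2, has this property → Group A.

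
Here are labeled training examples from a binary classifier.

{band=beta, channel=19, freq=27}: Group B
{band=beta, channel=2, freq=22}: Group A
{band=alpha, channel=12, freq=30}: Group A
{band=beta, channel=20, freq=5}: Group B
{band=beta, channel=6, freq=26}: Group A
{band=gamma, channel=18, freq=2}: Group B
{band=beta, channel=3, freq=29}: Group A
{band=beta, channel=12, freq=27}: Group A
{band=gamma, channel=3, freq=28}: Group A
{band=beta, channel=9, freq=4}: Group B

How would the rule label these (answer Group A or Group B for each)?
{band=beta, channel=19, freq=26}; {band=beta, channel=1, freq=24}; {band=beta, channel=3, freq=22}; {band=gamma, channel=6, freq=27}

The common property of the 'Group A' items is: freq ≥ 5 AND channel ≤ 12. No 'Group B' item has it.
{band=beta, channel=19, freq=26}: freq = 26, channel = 19, doesn't qualify → Group B. {band=beta, channel=1, freq=24}: freq = 24, channel = 1, fits → Group A. {band=beta, channel=3, freq=22}: freq = 22, channel = 3, fits → Group A. {band=gamma, channel=6, freq=27}: freq = 27, channel = 6, fits → Group A.

Group B, Group A, Group A, Group A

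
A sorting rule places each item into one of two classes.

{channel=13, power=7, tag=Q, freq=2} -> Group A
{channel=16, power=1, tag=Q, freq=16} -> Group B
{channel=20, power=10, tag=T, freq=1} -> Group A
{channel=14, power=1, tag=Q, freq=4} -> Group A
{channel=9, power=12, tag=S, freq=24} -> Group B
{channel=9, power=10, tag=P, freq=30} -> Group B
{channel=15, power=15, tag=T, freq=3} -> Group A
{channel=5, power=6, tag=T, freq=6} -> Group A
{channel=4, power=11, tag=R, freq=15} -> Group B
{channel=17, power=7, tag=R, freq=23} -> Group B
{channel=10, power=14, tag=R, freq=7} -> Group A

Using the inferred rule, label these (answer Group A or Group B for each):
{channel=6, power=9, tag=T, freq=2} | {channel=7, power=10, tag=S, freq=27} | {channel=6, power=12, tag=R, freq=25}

Group A, Group B, Group B

The rule appears to be: freq ≤ 7.
{channel=6, power=9, tag=T, freq=2}: freq = 2, fits → Group A.
{channel=7, power=10, tag=S, freq=27}: freq = 27, doesn't qualify → Group B.
{channel=6, power=12, tag=R, freq=25}: freq = 25, doesn't qualify → Group B.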